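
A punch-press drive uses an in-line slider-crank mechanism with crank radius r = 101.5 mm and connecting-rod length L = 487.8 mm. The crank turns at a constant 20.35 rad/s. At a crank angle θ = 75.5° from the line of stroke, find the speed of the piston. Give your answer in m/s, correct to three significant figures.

ω = 20.35 rad/s
For an in-line slider-crank, x = r cosθ + √(L² − r² sin²θ), so v = −rω sinθ·[1 + r cosθ/√(L² − r² sin²θ)].
With r = 0.1015 m, L = 0.4878 m, θ = 75.5°: √(L² − r² sin²θ) = 0.4778 m.
v = −0.1015·20.35·0.96815·[1 + 0.1015·0.25038/0.4778] = -2.1061 m/s.
|v| = 2.1061 m/s.

2.11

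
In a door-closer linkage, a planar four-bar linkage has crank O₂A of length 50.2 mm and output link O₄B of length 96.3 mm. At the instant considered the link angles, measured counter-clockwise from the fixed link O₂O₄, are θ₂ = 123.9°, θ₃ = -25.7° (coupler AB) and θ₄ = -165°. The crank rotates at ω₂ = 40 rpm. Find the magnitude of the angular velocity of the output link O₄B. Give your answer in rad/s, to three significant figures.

1.69

ω₂ = 4.189 rad/s (from 40 rpm).
Differentiating the loop-closure r₂e^{iθ₂}+r₃e^{iθ₃}=r₁+r₄e^{iθ₄} gives r₂ω₂e^{iθ₂}+r₃ω₃e^{iθ₃}=r₄ω₄e^{iθ₄}.
Eliminating the other unknown: ω₄ = r₂ω₂ sin(θ₂−θ₃) / [r₄ sin(θ₄−θ₃)].
Numerator sine = +0.50603; denominator sine = -0.65210.
Result = 0.0502·4.189·(+0.50603) / (0.0963·(-0.65210)) = -1.6945 rad/s; magnitude 1.6945 rad/s.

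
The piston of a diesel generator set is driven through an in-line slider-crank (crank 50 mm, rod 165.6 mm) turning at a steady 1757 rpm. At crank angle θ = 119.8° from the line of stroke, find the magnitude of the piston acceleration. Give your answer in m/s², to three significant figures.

1100

ω = 2π·1757/60 = 184 rad/s
x(θ) = r cosθ + √(L² − r² sin²θ); with ω constant, a = ω²·d²x/dθ².
d²x/dθ² = −r cosθ − r²(cos2θ)/√u − r⁴ sin²2θ/(4u^{3/2}),  u = L² − r² sin²θ = 0.0255408 m².
Substituting r = 0.05 m, L = 0.1656 m, θ = 119.8°: d²x/dθ² = +0.03248 m.
a = ω²·d²x/dθ² = (184)²·(+0.03248) = +1099.5 m/s²;  |a| = 1099.5 m/s².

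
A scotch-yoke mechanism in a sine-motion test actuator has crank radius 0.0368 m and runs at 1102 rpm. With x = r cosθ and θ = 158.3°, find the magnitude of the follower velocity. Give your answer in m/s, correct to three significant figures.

1.57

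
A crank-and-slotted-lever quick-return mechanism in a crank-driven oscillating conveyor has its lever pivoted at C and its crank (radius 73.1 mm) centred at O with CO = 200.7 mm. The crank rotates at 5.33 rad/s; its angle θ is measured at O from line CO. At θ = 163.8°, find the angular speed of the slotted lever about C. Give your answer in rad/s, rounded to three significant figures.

ω = 5.33 rad/s
Crank pin A relative to C: A = (d + r cosθ, r sinθ); lever angle φ = atan2(r sinθ, d + r cosθ).
Differentiating tanφ: φ̇ = rω(d cosθ + r)/(d² + r² + 2dr cosθ).
d² + r² + 2dr cosθ = |CA|² = 0.0174468 m²;  d cosθ + r = -0.11963 m.
|ω_lever| = |0.0731·5.33·-0.11963| / 0.0174468 = 2.6716 rad/s.

2.67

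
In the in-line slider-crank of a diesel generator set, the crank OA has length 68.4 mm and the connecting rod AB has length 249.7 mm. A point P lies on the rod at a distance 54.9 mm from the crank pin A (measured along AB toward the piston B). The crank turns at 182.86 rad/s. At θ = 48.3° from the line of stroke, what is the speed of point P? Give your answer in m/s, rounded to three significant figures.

11.7

ω = 182.9 rad/s.  Crank-pin speed |V_A| = rω = 12.508 m/s, perpendicular to OA.
Rod angle: sinφ = −(r/L) sinθ ⇒ φ = -11.802°; ω_rod = −rω cosθ/√(L²−r²sin²θ) = -34.041 rad/s.
V_P = V_A + ω_rod × AP, with AP = 0.0549 m along the rod.
Components: V_Px = −rω sinθ − a·ω_rod·sinφ = -9.7209 m/s;  V_Py = rω cosθ + a·ω_rod·cosφ = +6.4911 m/s.
|V_P| = √(V_Px² + V_Py²) = 11.689 m/s.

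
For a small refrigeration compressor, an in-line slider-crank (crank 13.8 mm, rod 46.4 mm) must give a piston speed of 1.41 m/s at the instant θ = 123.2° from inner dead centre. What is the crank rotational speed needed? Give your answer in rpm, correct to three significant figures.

1400

For an in-line slider-crank, |v_piston| = rω|sinθ|·[1 + r cosθ/√(L² − r² sin²θ)].
With r = 0.0138 m, L = 0.0464 m, θ = 123.2°: the bracketed kinematic factor |dx/dθ| = 0.0096057 m.
ω = v/|dx/dθ| = 1.41/0.0096057 = 146.79 rad/s.
N = 60ω/(2π) = 1401.7 rpm.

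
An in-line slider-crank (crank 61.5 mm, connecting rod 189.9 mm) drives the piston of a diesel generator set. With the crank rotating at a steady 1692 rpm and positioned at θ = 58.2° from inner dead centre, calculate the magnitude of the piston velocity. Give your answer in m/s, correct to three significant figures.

10.9

ω = 2π·1692/60 = 177.2 rad/s
For an in-line slider-crank, x = r cosθ + √(L² − r² sin²θ), so v = −rω sinθ·[1 + r cosθ/√(L² − r² sin²θ)].
With r = 0.0615 m, L = 0.1899 m, θ = 58.2°: √(L² − r² sin²θ) = 0.18257 m.
v = −0.0615·177.2·0.84989·[1 + 0.0615·0.52696/0.18257] = -10.905 m/s.
|v| = 10.905 m/s.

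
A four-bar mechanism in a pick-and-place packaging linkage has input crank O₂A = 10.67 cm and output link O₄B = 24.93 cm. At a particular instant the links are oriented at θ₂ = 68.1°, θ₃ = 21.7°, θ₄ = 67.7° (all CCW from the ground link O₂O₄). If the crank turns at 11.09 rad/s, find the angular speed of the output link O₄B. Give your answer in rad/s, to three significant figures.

ω₂ = 11.09 rad/s
Differentiating the loop-closure r₂e^{iθ₂}+r₃e^{iθ₃}=r₁+r₄e^{iθ₄} gives r₂ω₂e^{iθ₂}+r₃ω₃e^{iθ₃}=r₄ω₄e^{iθ₄}.
Eliminating the other unknown: ω₄ = r₂ω₂ sin(θ₂−θ₃) / [r₄ sin(θ₄−θ₃)].
Numerator sine = +0.72417; denominator sine = +0.71934.
Result = 0.1067·11.09·(+0.72417) / (0.2493·(+0.71934)) = +4.7784 rad/s; magnitude 4.7784 rad/s.

4.78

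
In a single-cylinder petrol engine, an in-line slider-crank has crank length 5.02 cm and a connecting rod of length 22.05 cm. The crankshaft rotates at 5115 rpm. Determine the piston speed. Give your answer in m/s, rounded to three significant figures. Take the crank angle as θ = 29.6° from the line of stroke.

15.9

ω = 2π·5115/60 = 535.6 rad/s
For an in-line slider-crank, x = r cosθ + √(L² − r² sin²θ), so v = −rω sinθ·[1 + r cosθ/√(L² − r² sin²θ)].
With r = 0.0502 m, L = 0.2205 m, θ = 29.6°: √(L² − r² sin²θ) = 0.2191 m.
v = −0.0502·535.6·0.49394·[1 + 0.0502·0.86949/0.2191] = -15.928 m/s.
|v| = 15.928 m/s.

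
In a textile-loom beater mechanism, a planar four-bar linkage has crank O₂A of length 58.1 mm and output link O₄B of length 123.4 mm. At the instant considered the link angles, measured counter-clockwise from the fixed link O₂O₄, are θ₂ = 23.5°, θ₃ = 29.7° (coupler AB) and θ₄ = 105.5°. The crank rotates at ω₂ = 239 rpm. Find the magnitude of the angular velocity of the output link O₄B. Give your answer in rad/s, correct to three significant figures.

1.31

ω₂ = 25.03 rad/s (from 239 rpm).
Differentiating the loop-closure r₂e^{iθ₂}+r₃e^{iθ₃}=r₁+r₄e^{iθ₄} gives r₂ω₂e^{iθ₂}+r₃ω₃e^{iθ₃}=r₄ω₄e^{iθ₄}.
Eliminating the other unknown: ω₄ = r₂ω₂ sin(θ₂−θ₃) / [r₄ sin(θ₄−θ₃)].
Numerator sine = -0.10800; denominator sine = +0.96945.
Result = 0.0581·25.03·(-0.10800) / (0.1234·(+0.96945)) = -1.3128 rad/s; magnitude 1.3128 rad/s.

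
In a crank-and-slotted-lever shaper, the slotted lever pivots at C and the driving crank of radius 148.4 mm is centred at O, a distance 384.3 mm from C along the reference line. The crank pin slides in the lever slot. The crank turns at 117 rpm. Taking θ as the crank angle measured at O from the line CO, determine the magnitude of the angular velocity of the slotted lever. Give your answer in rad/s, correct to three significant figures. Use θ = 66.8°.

2.54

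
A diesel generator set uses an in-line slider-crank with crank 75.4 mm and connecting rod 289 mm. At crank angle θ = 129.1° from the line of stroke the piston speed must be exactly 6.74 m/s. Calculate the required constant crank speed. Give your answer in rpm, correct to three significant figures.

1320

For an in-line slider-crank, |v_piston| = rω|sinθ|·[1 + r cosθ/√(L² − r² sin²θ)].
With r = 0.0754 m, L = 0.289 m, θ = 129.1°: the bracketed kinematic factor |dx/dθ| = 0.048682 m.
ω = v/|dx/dθ| = 6.74/0.048682 = 138.45 rad/s.
N = 60ω/(2π) = 1322.1 rpm.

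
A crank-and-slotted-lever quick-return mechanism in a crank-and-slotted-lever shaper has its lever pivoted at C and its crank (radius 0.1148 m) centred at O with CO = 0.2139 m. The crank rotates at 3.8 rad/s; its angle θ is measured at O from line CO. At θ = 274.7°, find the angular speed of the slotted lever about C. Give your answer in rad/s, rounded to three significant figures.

ω = 3.8 rad/s
Crank pin A relative to C: A = (d + r cosθ, r sinθ); lever angle φ = atan2(r sinθ, d + r cosθ).
Differentiating tanφ: φ̇ = rω(d cosθ + r)/(d² + r² + 2dr cosθ).
d² + r² + 2dr cosθ = |CA|² = 0.0629564 m²;  d cosθ + r = +0.13233 m.
|ω_lever| = |0.1148·3.8·+0.13233| / 0.0629564 = 0.91692 rad/s.

0.917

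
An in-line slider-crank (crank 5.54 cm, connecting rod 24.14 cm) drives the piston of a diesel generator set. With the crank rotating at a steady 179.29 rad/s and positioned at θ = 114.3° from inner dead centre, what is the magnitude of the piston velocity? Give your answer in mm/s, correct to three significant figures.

8180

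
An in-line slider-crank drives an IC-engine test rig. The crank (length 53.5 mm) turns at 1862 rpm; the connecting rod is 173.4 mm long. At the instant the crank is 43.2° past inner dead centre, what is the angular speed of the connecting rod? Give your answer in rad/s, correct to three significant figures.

44.9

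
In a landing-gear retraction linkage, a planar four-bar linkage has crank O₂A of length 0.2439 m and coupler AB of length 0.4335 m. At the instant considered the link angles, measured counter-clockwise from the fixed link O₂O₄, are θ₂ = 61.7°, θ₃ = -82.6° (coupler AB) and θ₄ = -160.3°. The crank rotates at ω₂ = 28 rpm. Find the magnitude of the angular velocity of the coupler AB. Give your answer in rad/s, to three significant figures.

ω₂ = 2.932 rad/s (from 28 rpm).
Differentiating the loop-closure r₂e^{iθ₂}+r₃e^{iθ₃}=r₁+r₄e^{iθ₄} gives r₂ω₂e^{iθ₂}+r₃ω₃e^{iθ₃}=r₄ω₄e^{iθ₄}.
Eliminating the other unknown: ω₃ = r₂ω₂ sin(θ₄−θ₂) / [r₃ sin(θ₃−θ₄)].
Numerator sine = +0.66913; denominator sine = +0.97705.
Result = 0.2439·2.932·(+0.66913) / (0.4335·(+0.97705)) = +1.1298 rad/s; magnitude 1.1298 rad/s.

1.13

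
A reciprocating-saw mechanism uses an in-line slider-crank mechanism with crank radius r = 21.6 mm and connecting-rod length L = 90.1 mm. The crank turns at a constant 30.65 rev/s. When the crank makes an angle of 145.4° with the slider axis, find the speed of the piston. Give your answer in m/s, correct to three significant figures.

1.89

ω = 2π·30.6 = 192.6 rad/s
For an in-line slider-crank, x = r cosθ + √(L² − r² sin²θ), so v = −rω sinθ·[1 + r cosθ/√(L² − r² sin²θ)].
With r = 0.0216 m, L = 0.0901 m, θ = 145.4°: √(L² − r² sin²θ) = 0.089261 m.
v = −0.0216·192.6·0.56784·[1 + 0.0216·-0.82314/0.089261] = -1.8916 m/s.
|v| = 1.8916 m/s.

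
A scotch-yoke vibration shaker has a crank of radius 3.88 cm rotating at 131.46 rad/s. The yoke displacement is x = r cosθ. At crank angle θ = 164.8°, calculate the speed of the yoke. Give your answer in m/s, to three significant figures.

ω = 131.5 rad/s
x = r cosθ ⇒ ẋ = −rω sinθ.
|v| = rω|sinθ| = 0.0388·131.5·|sin 164.8°| = 1.3373 m/s.

1.34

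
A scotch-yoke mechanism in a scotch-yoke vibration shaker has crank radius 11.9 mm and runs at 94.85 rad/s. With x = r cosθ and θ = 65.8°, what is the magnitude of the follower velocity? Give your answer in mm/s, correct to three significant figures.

1030

ω = 94.85 rad/s
x = r cosθ ⇒ ẋ = −rω sinθ.
|v| = rω|sinθ| = 0.0119·94.85·|sin 65.8°| = 1.0295 m/s = 1029.5 mm/s.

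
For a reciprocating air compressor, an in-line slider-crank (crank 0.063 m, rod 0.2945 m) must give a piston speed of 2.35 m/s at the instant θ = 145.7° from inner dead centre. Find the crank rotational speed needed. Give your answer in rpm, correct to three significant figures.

For an in-line slider-crank, |v_piston| = rω|sinθ|·[1 + r cosθ/√(L² − r² sin²θ)].
With r = 0.063 m, L = 0.2945 m, θ = 145.7°: the bracketed kinematic factor |dx/dθ| = 0.029182 m.
ω = v/|dx/dθ| = 2.35/0.029182 = 80.529 rad/s.
N = 60ω/(2π) = 768.99 rpm.

769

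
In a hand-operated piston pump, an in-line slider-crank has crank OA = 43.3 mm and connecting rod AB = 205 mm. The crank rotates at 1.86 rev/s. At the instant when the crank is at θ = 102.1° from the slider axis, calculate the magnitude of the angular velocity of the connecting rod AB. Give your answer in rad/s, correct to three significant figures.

ω = 11.69 rad/s (converted from 1.86 rev/s).
The rod makes angle φ with the slider axis where L sinφ = r sinθ; differentiating, L cosφ·φ̇ = r ω cosθ.
L cosφ = √(L² − r² sin²θ) = 0.20058 m.
|ω_rod| = r ω |cosθ| / √(L² − r² sin²θ) = 0.0433·11.69·0.20962/0.20058 = 0.52884 rad/s.

0.529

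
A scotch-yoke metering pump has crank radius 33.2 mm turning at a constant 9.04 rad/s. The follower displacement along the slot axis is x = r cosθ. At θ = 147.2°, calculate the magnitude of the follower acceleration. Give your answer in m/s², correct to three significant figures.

2.28

ω = 9.04 rad/s
x = r cosθ ⇒ ẍ = −rω² cosθ (ω constant).
|a| = rω²|cosθ| = 0.0332·(9.04)²·|cos 147.2°| = 2.2806 m/s².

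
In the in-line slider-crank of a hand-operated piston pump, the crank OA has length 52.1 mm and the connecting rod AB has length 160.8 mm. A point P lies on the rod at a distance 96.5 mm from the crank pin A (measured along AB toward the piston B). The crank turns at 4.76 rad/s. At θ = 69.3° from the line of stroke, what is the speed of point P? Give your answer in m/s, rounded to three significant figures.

ω = 4.76 rad/s.  Crank-pin speed |V_A| = rω = 0.248 m/s, perpendicular to OA.
Rod angle: sinφ = −(r/L) sinθ ⇒ φ = -17.643°; ω_rod = −rω cosθ/√(L²−r²sin²θ) = -0.57206 rad/s.
V_P = V_A + ω_rod × AP, with AP = 0.0965 m along the rod.
Components: V_Px = −rω sinθ − a·ω_rod·sinφ = -0.24872 m/s;  V_Py = rω cosθ + a·ω_rod·cosφ = +0.035053 m/s.
|V_P| = √(V_Px² + V_Py²) = 0.25118 m/s.

0.251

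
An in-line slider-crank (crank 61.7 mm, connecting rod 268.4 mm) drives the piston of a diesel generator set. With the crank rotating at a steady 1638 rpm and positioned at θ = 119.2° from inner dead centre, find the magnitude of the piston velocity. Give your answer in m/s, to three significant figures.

8.18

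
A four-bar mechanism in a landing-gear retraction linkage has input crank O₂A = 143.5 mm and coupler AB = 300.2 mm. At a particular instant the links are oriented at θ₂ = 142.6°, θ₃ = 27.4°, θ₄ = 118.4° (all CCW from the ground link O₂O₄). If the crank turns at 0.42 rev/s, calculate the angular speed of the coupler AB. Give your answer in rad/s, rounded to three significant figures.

0.517

ω₂ = 2.639 rad/s (from 0.42 rev/s).
Differentiating the loop-closure r₂e^{iθ₂}+r₃e^{iθ₃}=r₁+r₄e^{iθ₄} gives r₂ω₂e^{iθ₂}+r₃ω₃e^{iθ₃}=r₄ω₄e^{iθ₄}.
Eliminating the other unknown: ω₃ = r₂ω₂ sin(θ₄−θ₂) / [r₃ sin(θ₃−θ₄)].
Numerator sine = -0.40992; denominator sine = -0.99985.
Result = 0.1435·2.639·(-0.40992) / (0.3002·(-0.99985)) = +0.51718 rad/s; magnitude 0.51718 rad/s.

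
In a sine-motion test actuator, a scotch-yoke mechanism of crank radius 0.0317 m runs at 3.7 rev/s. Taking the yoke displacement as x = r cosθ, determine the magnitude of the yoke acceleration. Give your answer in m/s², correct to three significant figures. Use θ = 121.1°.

8.85

ω = 23.25 rad/s (from 3.7 rev/s).
x = r cosθ ⇒ ẍ = −rω² cosθ (ω constant).
|a| = rω²|cosθ| = 0.0317·(23.25)²·|cos 121.1°| = 8.8495 m/s².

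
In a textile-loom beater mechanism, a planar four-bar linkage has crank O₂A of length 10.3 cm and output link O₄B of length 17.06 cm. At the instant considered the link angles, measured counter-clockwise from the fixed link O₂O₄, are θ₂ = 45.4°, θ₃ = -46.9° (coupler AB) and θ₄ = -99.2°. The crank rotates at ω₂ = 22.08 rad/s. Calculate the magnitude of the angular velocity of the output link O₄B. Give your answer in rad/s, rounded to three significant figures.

ω₂ = 22.08 rad/s
Differentiating the loop-closure r₂e^{iθ₂}+r₃e^{iθ₃}=r₁+r₄e^{iθ₄} gives r₂ω₂e^{iθ₂}+r₃ω₃e^{iθ₃}=r₄ω₄e^{iθ₄}.
Eliminating the other unknown: ω₄ = r₂ω₂ sin(θ₂−θ₃) / [r₄ sin(θ₄−θ₃)].
Numerator sine = +0.99919; denominator sine = -0.79122.
Result = 0.103·22.08·(+0.99919) / (0.1706·(-0.79122)) = -16.835 rad/s; magnitude 16.835 rad/s.

16.8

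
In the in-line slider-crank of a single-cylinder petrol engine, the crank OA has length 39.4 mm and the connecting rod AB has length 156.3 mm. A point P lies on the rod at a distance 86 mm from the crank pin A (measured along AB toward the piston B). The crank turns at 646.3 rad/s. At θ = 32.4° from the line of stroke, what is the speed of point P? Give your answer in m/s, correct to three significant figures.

18.1

ω = 646.3 rad/s.  Crank-pin speed |V_A| = rω = 25.464 m/s, perpendicular to OA.
Rod angle: sinφ = −(r/L) sinθ ⇒ φ = -7.763°; ω_rod = −rω cosθ/√(L²−r²sin²θ) = -138.83 rad/s.
V_P = V_A + ω_rod × AP, with AP = 0.086 m along the rod.
Components: V_Px = −rω sinθ − a·ω_rod·sinφ = -15.257 m/s;  V_Py = rω cosθ + a·ω_rod·cosφ = +9.6703 m/s.
|V_P| = √(V_Px² + V_Py²) = 18.064 m/s.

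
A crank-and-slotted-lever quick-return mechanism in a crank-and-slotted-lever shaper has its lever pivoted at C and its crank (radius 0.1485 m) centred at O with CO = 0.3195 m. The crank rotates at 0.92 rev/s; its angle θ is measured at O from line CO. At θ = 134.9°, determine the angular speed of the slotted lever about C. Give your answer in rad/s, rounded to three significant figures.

ω = 5.781 rad/s (from 0.92 rev/s).
Crank pin A relative to C: A = (d + r cosθ, r sinθ); lever angle φ = atan2(r sinθ, d + r cosθ).
Differentiating tanφ: φ̇ = rω(d cosθ + r)/(d² + r² + 2dr cosθ).
d² + r² + 2dr cosθ = |CA|² = 0.0571513 m²;  d cosθ + r = -0.077026 m.
|ω_lever| = |0.1485·5.781·-0.077026| / 0.0571513 = 1.1569 rad/s.

1.16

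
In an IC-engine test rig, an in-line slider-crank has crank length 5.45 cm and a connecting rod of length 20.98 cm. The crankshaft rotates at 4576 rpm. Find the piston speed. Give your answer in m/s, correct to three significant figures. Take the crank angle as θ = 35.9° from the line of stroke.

18.6

ω = 2π·4576/60 = 479.2 rad/s
For an in-line slider-crank, x = r cosθ + √(L² − r² sin²θ), so v = −rω sinθ·[1 + r cosθ/√(L² − r² sin²θ)].
With r = 0.0545 m, L = 0.2098 m, θ = 35.9°: √(L² − r² sin²θ) = 0.20735 m.
v = −0.0545·479.2·0.58637·[1 + 0.0545·0.81004/0.20735] = -18.574 m/s.
|v| = 18.574 m/s.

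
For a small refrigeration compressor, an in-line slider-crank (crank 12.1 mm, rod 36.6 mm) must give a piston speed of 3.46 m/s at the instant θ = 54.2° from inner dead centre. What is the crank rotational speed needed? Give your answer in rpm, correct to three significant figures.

For an in-line slider-crank, |v_piston| = rω|sinθ|·[1 + r cosθ/√(L² − r² sin²θ)].
With r = 0.0121 m, L = 0.0366 m, θ = 54.2°: the bracketed kinematic factor |dx/dθ| = 0.011784 m.
ω = v/|dx/dθ| = 3.46/0.011784 = 293.62 rad/s.
N = 60ω/(2π) = 2803.9 rpm.

2800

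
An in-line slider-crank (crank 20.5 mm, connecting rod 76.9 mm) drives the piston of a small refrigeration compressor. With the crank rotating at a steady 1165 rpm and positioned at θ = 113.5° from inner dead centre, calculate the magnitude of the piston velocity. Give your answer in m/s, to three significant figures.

2.04

ω = 2π·1165/60 = 122 rad/s
For an in-line slider-crank, x = r cosθ + √(L² − r² sin²θ), so v = −rω sinθ·[1 + r cosθ/√(L² − r² sin²θ)].
With r = 0.0205 m, L = 0.0769 m, θ = 113.5°: √(L² − r² sin²θ) = 0.074567 m.
v = −0.0205·122·0.91706·[1 + 0.0205·-0.39875/0.074567] = -2.0421 m/s.
|v| = 2.0421 m/s.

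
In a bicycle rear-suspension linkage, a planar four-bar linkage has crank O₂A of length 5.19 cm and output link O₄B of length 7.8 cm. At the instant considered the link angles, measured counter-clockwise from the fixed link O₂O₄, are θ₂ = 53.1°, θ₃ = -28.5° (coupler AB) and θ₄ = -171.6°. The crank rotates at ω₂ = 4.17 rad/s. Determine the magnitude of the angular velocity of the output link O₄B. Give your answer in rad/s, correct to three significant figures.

4.57

ω₂ = 4.17 rad/s
Differentiating the loop-closure r₂e^{iθ₂}+r₃e^{iθ₃}=r₁+r₄e^{iθ₄} gives r₂ω₂e^{iθ₂}+r₃ω₃e^{iθ₃}=r₄ω₄e^{iθ₄}.
Eliminating the other unknown: ω₄ = r₂ω₂ sin(θ₂−θ₃) / [r₄ sin(θ₄−θ₃)].
Numerator sine = +0.98927; denominator sine = -0.60042.
Result = 0.0519·4.17·(+0.98927) / (0.078·(-0.60042)) = -4.5716 rad/s; magnitude 4.5716 rad/s.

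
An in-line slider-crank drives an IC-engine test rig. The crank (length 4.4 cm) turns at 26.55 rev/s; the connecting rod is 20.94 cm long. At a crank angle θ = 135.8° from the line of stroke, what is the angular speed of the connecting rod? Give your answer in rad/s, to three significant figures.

ω = 166.8 rad/s (converted from 26.55 rev/s).
The rod makes angle φ with the slider axis where L sinφ = r sinθ; differentiating, L cosφ·φ̇ = r ω cosθ.
L cosφ = √(L² − r² sin²θ) = 0.20714 m.
|ω_rod| = r ω |cosθ| / √(L² − r² sin²θ) = 0.044·166.8·0.71691/0.20714 = 25.404 rad/s.

25.4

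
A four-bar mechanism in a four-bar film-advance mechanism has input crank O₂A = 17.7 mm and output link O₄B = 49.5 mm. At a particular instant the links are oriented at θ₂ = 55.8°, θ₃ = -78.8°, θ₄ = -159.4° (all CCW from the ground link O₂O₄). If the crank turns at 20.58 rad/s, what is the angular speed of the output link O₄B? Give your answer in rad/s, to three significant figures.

5.31

ω₂ = 20.58 rad/s
Differentiating the loop-closure r₂e^{iθ₂}+r₃e^{iθ₃}=r₁+r₄e^{iθ₄} gives r₂ω₂e^{iθ₂}+r₃ω₃e^{iθ₃}=r₄ω₄e^{iθ₄}.
Eliminating the other unknown: ω₄ = r₂ω₂ sin(θ₂−θ₃) / [r₄ sin(θ₄−θ₃)].
Numerator sine = +0.71203; denominator sine = -0.98657.
Result = 0.0177·20.58·(+0.71203) / (0.0495·(-0.98657)) = -5.3111 rad/s; magnitude 5.3111 rad/s.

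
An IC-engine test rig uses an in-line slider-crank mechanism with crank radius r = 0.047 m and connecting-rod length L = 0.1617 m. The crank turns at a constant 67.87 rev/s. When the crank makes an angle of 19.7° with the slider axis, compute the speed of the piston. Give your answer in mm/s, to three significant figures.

ω = 2π·67.9 = 426.4 rad/s
For an in-line slider-crank, x = r cosθ + √(L² − r² sin²θ), so v = −rω sinθ·[1 + r cosθ/√(L² − r² sin²θ)].
With r = 0.047 m, L = 0.1617 m, θ = 19.7°: √(L² − r² sin²θ) = 0.16092 m.
v = −0.047·426.4·0.33710·[1 + 0.047·0.94147/0.16092] = -8.6141 m/s.
|v| = 8.6141 m/s = 8614.1 mm/s.

8610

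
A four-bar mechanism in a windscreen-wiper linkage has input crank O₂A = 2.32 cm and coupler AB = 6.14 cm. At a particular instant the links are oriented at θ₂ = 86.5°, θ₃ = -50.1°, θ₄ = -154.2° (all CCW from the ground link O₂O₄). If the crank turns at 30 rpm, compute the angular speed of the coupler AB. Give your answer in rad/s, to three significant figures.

1.07

ω₂ = 3.142 rad/s (from 30 rpm).
Differentiating the loop-closure r₂e^{iθ₂}+r₃e^{iθ₃}=r₁+r₄e^{iθ₄} gives r₂ω₂e^{iθ₂}+r₃ω₃e^{iθ₃}=r₄ω₄e^{iθ₄}.
Eliminating the other unknown: ω₃ = r₂ω₂ sin(θ₄−θ₂) / [r₃ sin(θ₃−θ₄)].
Numerator sine = +0.87207; denominator sine = +0.96987.
Result = 0.0232·3.142·(+0.87207) / (0.0614·(+0.96987)) = +1.0673 rad/s; magnitude 1.0673 rad/s.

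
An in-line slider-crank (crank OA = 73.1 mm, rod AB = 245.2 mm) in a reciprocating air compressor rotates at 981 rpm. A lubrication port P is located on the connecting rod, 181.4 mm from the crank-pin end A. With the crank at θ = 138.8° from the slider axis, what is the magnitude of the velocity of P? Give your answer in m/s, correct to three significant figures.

ω = 102.7 rad/s.  Crank-pin speed |V_A| = rω = 7.5096 m/s, perpendicular to OA.
Rod angle: sinφ = −(r/L) sinθ ⇒ φ = -11.325°; ω_rod = −rω cosθ/√(L²−r²sin²θ) = +23.501 rad/s.
V_P = V_A + ω_rod × AP, with AP = 0.1814 m along the rod.
Components: V_Px = −rω sinθ − a·ω_rod·sinφ = -4.1093 m/s;  V_Py = rω cosθ + a·ω_rod·cosφ = -1.4702 m/s.
|V_P| = √(V_Px² + V_Py²) = 4.3644 m/s.

4.36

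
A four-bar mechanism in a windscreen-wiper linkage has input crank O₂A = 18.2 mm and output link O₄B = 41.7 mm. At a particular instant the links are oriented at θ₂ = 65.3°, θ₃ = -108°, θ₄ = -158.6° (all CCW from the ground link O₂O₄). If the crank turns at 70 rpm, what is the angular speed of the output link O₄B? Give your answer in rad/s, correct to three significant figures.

0.483

ω₂ = 7.33 rad/s (from 70 rpm).
Differentiating the loop-closure r₂e^{iθ₂}+r₃e^{iθ₃}=r₁+r₄e^{iθ₄} gives r₂ω₂e^{iθ₂}+r₃ω₃e^{iθ₃}=r₄ω₄e^{iθ₄}.
Eliminating the other unknown: ω₄ = r₂ω₂ sin(θ₂−θ₃) / [r₄ sin(θ₄−θ₃)].
Numerator sine = +0.11667; denominator sine = -0.77273.
Result = 0.0182·7.33·(+0.11667) / (0.0417·(-0.77273)) = -0.48305 rad/s; magnitude 0.48305 rad/s.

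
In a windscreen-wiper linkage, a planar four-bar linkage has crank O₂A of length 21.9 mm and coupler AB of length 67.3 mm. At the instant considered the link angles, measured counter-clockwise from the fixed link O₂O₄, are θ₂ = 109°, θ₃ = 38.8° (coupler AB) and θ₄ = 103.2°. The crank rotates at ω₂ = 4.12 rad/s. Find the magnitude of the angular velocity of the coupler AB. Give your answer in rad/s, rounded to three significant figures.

ω₂ = 4.12 rad/s
Differentiating the loop-closure r₂e^{iθ₂}+r₃e^{iθ₃}=r₁+r₄e^{iθ₄} gives r₂ω₂e^{iθ₂}+r₃ω₃e^{iθ₃}=r₄ω₄e^{iθ₄}.
Eliminating the other unknown: ω₃ = r₂ω₂ sin(θ₄−θ₂) / [r₃ sin(θ₃−θ₄)].
Numerator sine = -0.10106; denominator sine = -0.90183.
Result = 0.0219·4.12·(-0.10106) / (0.0673·(-0.90183)) = +0.15023 rad/s; magnitude 0.15023 rad/s.

0.150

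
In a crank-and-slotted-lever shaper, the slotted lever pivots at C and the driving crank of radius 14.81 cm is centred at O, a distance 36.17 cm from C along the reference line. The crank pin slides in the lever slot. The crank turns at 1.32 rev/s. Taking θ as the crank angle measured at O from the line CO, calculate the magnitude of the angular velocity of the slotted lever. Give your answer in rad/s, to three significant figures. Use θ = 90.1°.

ω = 8.294 rad/s (from 1.32 rev/s).
Crank pin A relative to C: A = (d + r cosθ, r sinθ); lever angle φ = atan2(r sinθ, d + r cosθ).
Differentiating tanφ: φ̇ = rω(d cosθ + r)/(d² + r² + 2dr cosθ).
d² + r² + 2dr cosθ = |CA|² = 0.152574 m²;  d cosθ + r = +0.14747 m.
|ω_lever| = |0.1481·8.294·+0.14747| / 0.152574 = 1.1872 rad/s.

1.19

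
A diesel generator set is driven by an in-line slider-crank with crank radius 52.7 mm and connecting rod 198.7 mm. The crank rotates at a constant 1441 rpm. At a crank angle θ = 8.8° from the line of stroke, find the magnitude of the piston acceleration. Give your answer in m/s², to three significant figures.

ω = 2π·1441/60 = 150.9 rad/s
x(θ) = r cosθ + √(L² − r² sin²θ); with ω constant, a = ω²·d²x/dθ².
d²x/dθ² = −r cosθ − r²(cos2θ)/√u − r⁴ sin²2θ/(4u^{3/2}),  u = L² − r² sin²θ = 0.0394167 m².
Substituting r = 0.0527 m, L = 0.1987 m, θ = 8.8°: d²x/dθ² = -0.065436 m.
a = ω²·d²x/dθ² = (150.9)²·(-0.065436) = -1490.1 m/s²;  |a| = 1490.1 m/s².

1490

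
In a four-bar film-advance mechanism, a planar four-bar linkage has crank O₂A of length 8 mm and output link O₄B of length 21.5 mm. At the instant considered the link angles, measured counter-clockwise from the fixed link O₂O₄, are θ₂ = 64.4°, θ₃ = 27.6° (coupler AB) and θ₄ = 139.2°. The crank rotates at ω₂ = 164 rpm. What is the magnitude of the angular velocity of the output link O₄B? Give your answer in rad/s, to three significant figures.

4.12

ω₂ = 17.17 rad/s (from 164 rpm).
Differentiating the loop-closure r₂e^{iθ₂}+r₃e^{iθ₃}=r₁+r₄e^{iθ₄} gives r₂ω₂e^{iθ₂}+r₃ω₃e^{iθ₃}=r₄ω₄e^{iθ₄}.
Eliminating the other unknown: ω₄ = r₂ω₂ sin(θ₂−θ₃) / [r₄ sin(θ₄−θ₃)].
Numerator sine = +0.59902; denominator sine = +0.92978.
Result = 0.008·17.17·(+0.59902) / (0.0215·(+0.92978)) = +4.1171 rad/s; magnitude 4.1171 rad/s.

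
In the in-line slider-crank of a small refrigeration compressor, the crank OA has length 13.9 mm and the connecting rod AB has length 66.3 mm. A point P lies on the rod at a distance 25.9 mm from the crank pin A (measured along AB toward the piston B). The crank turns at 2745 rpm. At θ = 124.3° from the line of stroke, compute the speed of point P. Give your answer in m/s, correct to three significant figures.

ω = 287.5 rad/s.  Crank-pin speed |V_A| = rω = 3.9956 m/s, perpendicular to OA.
Rod angle: sinφ = −(r/L) sinθ ⇒ φ = -9.974°; ω_rod = −rω cosθ/√(L²−r²sin²θ) = +34.483 rad/s.
V_P = V_A + ω_rod × AP, with AP = 0.0259 m along the rod.
Components: V_Px = −rω sinθ − a·ω_rod·sinφ = -3.1461 m/s;  V_Py = rω cosθ + a·ω_rod·cosφ = -1.372 m/s.
|V_P| = √(V_Px² + V_Py²) = 3.4323 m/s.

3.43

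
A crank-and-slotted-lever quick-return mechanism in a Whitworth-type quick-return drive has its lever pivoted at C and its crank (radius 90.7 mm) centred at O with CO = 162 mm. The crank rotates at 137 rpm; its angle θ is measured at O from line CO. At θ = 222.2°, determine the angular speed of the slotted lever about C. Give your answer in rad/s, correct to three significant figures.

3.00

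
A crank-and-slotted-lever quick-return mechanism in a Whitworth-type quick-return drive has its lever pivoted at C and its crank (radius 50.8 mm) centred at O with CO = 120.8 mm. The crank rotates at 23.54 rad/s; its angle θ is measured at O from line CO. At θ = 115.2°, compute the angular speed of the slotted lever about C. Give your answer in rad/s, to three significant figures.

0.0635

ω = 23.54 rad/s
Crank pin A relative to C: A = (d + r cosθ, r sinθ); lever angle φ = atan2(r sinθ, d + r cosθ).
Differentiating tanφ: φ̇ = rω(d cosθ + r)/(d² + r² + 2dr cosθ).
d² + r² + 2dr cosθ = |CA|² = 0.0119476 m²;  d cosθ + r = -0.00063414 m.
|ω_lever| = |0.0508·23.54·-0.00063414| / 0.0119476 = 0.063471 rad/s.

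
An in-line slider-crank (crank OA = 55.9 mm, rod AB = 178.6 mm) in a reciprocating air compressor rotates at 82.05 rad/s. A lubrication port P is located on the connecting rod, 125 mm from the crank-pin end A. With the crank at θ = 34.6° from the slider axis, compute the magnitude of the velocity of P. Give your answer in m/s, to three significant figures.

3.28

ω = 82.05 rad/s.  Crank-pin speed |V_A| = rω = 4.5866 m/s, perpendicular to OA.
Rod angle: sinφ = −(r/L) sinθ ⇒ φ = -10.238°; ω_rod = −rω cosθ/√(L²−r²sin²θ) = -21.481 rad/s.
V_P = V_A + ω_rod × AP, with AP = 0.125 m along the rod.
Components: V_Px = −rω sinθ − a·ω_rod·sinφ = -3.0817 m/s;  V_Py = rω cosθ + a·ω_rod·cosφ = +1.133 m/s.
|V_P| = √(V_Px² + V_Py²) = 3.2834 m/s.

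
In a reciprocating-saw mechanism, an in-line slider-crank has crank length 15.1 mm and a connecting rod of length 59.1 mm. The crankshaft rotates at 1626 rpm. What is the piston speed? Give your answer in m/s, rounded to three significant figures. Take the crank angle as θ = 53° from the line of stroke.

ω = 2π·1626/60 = 170.3 rad/s
For an in-line slider-crank, x = r cosθ + √(L² − r² sin²θ), so v = −rω sinθ·[1 + r cosθ/√(L² − r² sin²θ)].
With r = 0.0151 m, L = 0.0591 m, θ = 53°: √(L² − r² sin²θ) = 0.057857 m.
v = −0.0151·170.3·0.79864·[1 + 0.0151·0.60182/0.057857] = -2.3759 m/s.
|v| = 2.3759 m/s.

2.38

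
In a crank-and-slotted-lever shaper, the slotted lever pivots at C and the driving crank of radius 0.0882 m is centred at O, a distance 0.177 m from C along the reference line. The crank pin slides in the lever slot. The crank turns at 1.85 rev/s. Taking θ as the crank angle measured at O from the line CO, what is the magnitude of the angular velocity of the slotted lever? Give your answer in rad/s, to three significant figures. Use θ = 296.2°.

3.22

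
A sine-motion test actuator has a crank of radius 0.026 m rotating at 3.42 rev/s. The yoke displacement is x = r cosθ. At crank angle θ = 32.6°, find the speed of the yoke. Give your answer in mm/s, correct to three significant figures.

301

ω = 21.49 rad/s (from 3.42 rev/s).
x = r cosθ ⇒ ẋ = −rω sinθ.
|v| = rω|sinθ| = 0.026·21.49·|sin 32.6°| = 0.30101 m/s = 301.01 mm/s.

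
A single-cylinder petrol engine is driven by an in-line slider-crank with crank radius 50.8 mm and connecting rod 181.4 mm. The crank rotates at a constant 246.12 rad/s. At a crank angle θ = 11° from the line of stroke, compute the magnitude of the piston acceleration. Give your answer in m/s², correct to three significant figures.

ω = 246.1 rad/s
x(θ) = r cosθ + √(L² − r² sin²θ); with ω constant, a = ω²·d²x/dθ².
d²x/dθ² = −r cosθ − r²(cos2θ)/√u − r⁴ sin²2θ/(4u^{3/2}),  u = L² − r² sin²θ = 0.032812 m².
Substituting r = 0.0508 m, L = 0.1814 m, θ = 11°: d²x/dθ² = -0.063115 m.
a = ω²·d²x/dθ² = (246.1)²·(-0.063115) = -3823.2 m/s²;  |a| = 3823.2 m/s².

3820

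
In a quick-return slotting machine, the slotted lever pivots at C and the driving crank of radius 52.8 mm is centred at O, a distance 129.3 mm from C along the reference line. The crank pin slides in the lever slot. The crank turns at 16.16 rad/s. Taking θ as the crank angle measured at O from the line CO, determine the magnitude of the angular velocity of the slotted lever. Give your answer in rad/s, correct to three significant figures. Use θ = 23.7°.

4.56

ω = 16.16 rad/s
Crank pin A relative to C: A = (d + r cosθ, r sinθ); lever angle φ = atan2(r sinθ, d + r cosθ).
Differentiating tanφ: φ̇ = rω(d cosθ + r)/(d² + r² + 2dr cosθ).
d² + r² + 2dr cosθ = |CA|² = 0.0320089 m²;  d cosθ + r = +0.1712 m.
|ω_lever| = |0.0528·16.16·+0.1712| / 0.0320089 = 4.5635 rad/s.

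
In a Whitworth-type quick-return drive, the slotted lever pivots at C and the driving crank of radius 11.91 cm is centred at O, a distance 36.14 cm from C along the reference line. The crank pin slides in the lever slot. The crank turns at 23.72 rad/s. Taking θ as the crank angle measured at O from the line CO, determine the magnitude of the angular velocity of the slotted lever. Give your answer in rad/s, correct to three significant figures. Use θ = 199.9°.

ω = 23.72 rad/s
Crank pin A relative to C: A = (d + r cosθ, r sinθ); lever angle φ = atan2(r sinθ, d + r cosθ).
Differentiating tanφ: φ̇ = rω(d cosθ + r)/(d² + r² + 2dr cosθ).
d² + r² + 2dr cosθ = |CA|² = 0.0638496 m²;  d cosθ + r = -0.22072 m.
|ω_lever| = |0.1191·23.72·-0.22072| / 0.0638496 = 9.7659 rad/s.

9.77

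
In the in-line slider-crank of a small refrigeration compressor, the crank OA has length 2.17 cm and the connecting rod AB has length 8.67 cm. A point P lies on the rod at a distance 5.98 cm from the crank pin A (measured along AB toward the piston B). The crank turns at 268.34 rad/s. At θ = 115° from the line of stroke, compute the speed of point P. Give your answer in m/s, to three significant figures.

4.94

ω = 268.3 rad/s.  Crank-pin speed |V_A| = rω = 5.823 m/s, perpendicular to OA.
Rod angle: sinφ = −(r/L) sinθ ⇒ φ = -13.111°; ω_rod = −rω cosθ/√(L²−r²sin²θ) = +29.144 rad/s.
V_P = V_A + ω_rod × AP, with AP = 0.0598 m along the rod.
Components: V_Px = −rω sinθ − a·ω_rod·sinφ = -4.8821 m/s;  V_Py = rω cosθ + a·ω_rod·cosφ = -0.76353 m/s.
|V_P| = √(V_Px² + V_Py²) = 4.9414 m/s.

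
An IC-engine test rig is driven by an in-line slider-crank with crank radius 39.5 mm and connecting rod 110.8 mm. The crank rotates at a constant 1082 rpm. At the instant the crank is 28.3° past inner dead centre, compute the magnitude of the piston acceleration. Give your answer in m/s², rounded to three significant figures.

ω = 2π·1082/60 = 113.3 rad/s
x(θ) = r cosθ + √(L² − r² sin²θ); with ω constant, a = ω²·d²x/dθ².
d²x/dθ² = −r cosθ − r²(cos2θ)/√u − r⁴ sin²2θ/(4u^{3/2}),  u = L² − r² sin²θ = 0.011926 m².
Substituting r = 0.0395 m, L = 0.1108 m, θ = 28.3°: d²x/dθ² = -0.042969 m.
a = ω²·d²x/dθ² = (113.3)²·(-0.042969) = -551.66 m/s²;  |a| = 551.66 m/s².

552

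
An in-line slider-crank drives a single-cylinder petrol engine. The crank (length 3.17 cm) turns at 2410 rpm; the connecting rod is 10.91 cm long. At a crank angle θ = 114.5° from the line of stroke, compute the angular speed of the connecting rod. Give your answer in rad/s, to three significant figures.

ω = 252.4 rad/s (converted from 2410 rpm).
The rod makes angle φ with the slider axis where L sinφ = r sinθ; differentiating, L cosφ·φ̇ = r ω cosθ.
L cosφ = √(L² − r² sin²θ) = 0.10522 m.
|ω_rod| = r ω |cosθ| / √(L² − r² sin²θ) = 0.0317·252.4·0.41469/0.10522 = 31.531 rad/s.

31.5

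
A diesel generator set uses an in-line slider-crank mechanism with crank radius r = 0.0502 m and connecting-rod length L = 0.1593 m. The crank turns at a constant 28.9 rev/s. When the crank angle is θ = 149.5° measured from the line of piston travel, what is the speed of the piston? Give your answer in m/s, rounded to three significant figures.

ω = 2π·28.9 = 181.6 rad/s
For an in-line slider-crank, x = r cosθ + √(L² − r² sin²θ), so v = −rω sinθ·[1 + r cosθ/√(L² − r² sin²θ)].
With r = 0.0502 m, L = 0.1593 m, θ = 149.5°: √(L² − r² sin²θ) = 0.15725 m.
v = −0.0502·181.6·0.50754·[1 + 0.0502·-0.86163/0.15725] = -3.3539 m/s.
|v| = 3.3539 m/s.

3.35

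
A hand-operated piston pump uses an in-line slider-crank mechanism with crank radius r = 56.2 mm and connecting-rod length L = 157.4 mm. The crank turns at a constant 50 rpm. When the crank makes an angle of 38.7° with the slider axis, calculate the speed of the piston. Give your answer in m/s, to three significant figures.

ω = 2π·50/60 = 5.236 rad/s
For an in-line slider-crank, x = r cosθ + √(L² − r² sin²θ), so v = −rω sinθ·[1 + r cosθ/√(L² − r² sin²θ)].
With r = 0.0562 m, L = 0.1574 m, θ = 38.7°: √(L² − r² sin²θ) = 0.15343 m.
v = −0.0562·5.236·0.62524·[1 + 0.0562·0.78043/0.15343] = -0.23658 m/s.
|v| = 0.23658 m/s.

0.237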